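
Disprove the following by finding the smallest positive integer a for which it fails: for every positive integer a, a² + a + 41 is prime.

A counterexample is any positive integer a such that a² + a + 41 is not prime; we check each in order.
For a = 1, 2, 3, 4, …, 37, 38, 39 the conclusion holds.
a = 40: a² + a + 41 = 1681 = 41 × 41, composite.
Thus a = 40 disproves the claim, and no smaller a works.

a = 40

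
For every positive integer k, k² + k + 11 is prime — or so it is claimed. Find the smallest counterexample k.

A counterexample is any positive integer k such that k² + k + 11 is not prime; we check each in order.
For k = 1, 2, 3, 4, 5, 6, 7, 8, 9 the conclusion holds.
k = 10: k² + k + 11 = 121 = 11 × 11, composite.

k = 10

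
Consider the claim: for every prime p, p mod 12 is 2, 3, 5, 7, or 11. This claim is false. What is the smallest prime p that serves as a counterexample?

A counterexample is any prime p such that the claim fails; we check each in order.
The first 5 eligible values, up to p = 11, all satisfy the conclusion.
p = 13: 13 mod 12 = 1 — not in {2, 3, 5, 7, 11}.
Thus p = 13 disproves the claim, and no smaller p works.

p = 13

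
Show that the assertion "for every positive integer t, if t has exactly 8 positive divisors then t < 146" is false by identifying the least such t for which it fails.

A counterexample is any positive integer t such that t has exactly 8 positive divisors but the claim fails; we check each in order.
For t = 24, 30, 40, 42, …, 135, 136, 138 the conclusion holds.
t = 152: τ(152) = 8; 152 ≥ 146.

t = 152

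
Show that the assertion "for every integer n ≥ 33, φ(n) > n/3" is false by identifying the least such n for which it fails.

n = 36

A counterexample is any integer n ≥ 33 such that the claim fails; we check each in order.
n = 33: φ(33) = 20 and 33/3 = 11, so φ(33) > 33/3.
n = 34: φ(34) = 16 and 34/3 = 34/3, so φ(34) > 34/3.
n = 35: φ(35) = 24 and 35/3 = 35/3, so φ(35) > 35/3.
n = 36: φ(36) = 12 and 36/3 = 12, so φ(36) ≤ 36/3.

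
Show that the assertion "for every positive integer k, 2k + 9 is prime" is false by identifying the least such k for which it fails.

A counterexample is any positive integer k such that 2k + 9 is not prime; we check each in order.
For k = 1, 2 the conclusion holds.
k = 3: 2k + 9 = 15 = 3 × 5, composite.
Hence k = 3 is a counterexample.

k = 3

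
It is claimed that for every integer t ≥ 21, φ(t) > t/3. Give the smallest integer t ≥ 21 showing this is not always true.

Check each integer t ≥ 21 in order until the claim fails.
t = 21: φ(21) = 12 and 21/3 = 7, so φ(21) > 21/3.
t = 22: φ(22) = 10 and 22/3 = 22/3, so φ(22) > 22/3.
t = 23: φ(23) = 22 and 23/3 = 23/3, so φ(23) > 23/3.
t = 24: φ(24) = 8 and 24/3 = 8, so φ(24) ≤ 24/3.

t = 24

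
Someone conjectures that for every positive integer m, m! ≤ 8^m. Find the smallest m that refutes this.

Check each positive integer m in order until m! > 8^m.
For m = 1, 2, 3, 4, …, 17, 18, 19 the conclusion holds.
m = 20: m! = 2432902008176640000 and 8^m = 1152921504606846976, so 2432902008176640000 > 1152921504606846976.
Hence m = 20 is a counterexample.

m = 20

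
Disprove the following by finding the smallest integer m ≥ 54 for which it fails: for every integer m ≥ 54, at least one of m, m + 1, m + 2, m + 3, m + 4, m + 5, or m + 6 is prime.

Check each integer m ≥ 54 in order until m, m + 1, m + 2, m + 3, m + 4, m + 5, m + 6 are all composite.
For m = 54, 55, 56, 57, …, 87, 88, 89 the conclusion holds.
m = 90: 90 = 2 × 45; 91 = 7 × 13; 92 = 2 × 46; 93 = 3 × 31; 94 = 2 × 47; 95 = 5 × 19; 96 = 2 × 48 — all composite.

m = 90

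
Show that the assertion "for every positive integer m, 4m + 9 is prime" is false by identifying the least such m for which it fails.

m = 1: 4m + 9 = 13, prime.
m = 2: 4m + 9 = 17, prime.
m = 3: 4m + 9 = 21 = 3 × 7, composite.

m = 3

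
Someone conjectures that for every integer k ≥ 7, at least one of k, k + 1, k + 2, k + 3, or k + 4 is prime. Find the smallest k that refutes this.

k = 24

Check each integer k ≥ 7 in order until k, k + 1, k + 2, k + 3, k + 4 are all composite.
The first 17 eligible values, up to k = 23, all satisfy the conclusion.
k = 24: 24 = 2 × 12; 25 = 5 × 5; 26 = 2 × 13; 27 = 3 × 9; 28 = 2 × 14 — all composite.
Thus k = 24 disproves the claim, and no smaller k works.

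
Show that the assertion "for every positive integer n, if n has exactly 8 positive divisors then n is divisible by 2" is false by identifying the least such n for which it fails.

A counterexample is any positive integer n such that n has exactly 8 positive divisors but n is not divisible by 2; we check each in order.
The first 12 eligible values, up to n = 104, all satisfy the conclusion.
n = 105: τ(105) = 8; 105 mod 2 = 1.

n = 105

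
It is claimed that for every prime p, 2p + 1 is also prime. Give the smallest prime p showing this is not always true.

p = 7

Check each prime p in order until 2p + 1 is not prime.
For p = 2, 3, 5 the conclusion holds.
p = 7: 2p + 1 = 15 = 3 × 5, not prime.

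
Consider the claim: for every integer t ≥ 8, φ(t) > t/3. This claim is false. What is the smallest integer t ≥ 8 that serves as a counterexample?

t = 12

We need the least integer t ≥ 8 for which the claim fails.
t = 8: φ(8) = 4 and 8/3 = 8/3, so φ(8) > 8/3.
t = 9: φ(9) = 6 and 9/3 = 3, so φ(9) > 9/3.
t = 10: φ(10) = 4 and 10/3 = 10/3, so φ(10) > 10/3.
t = 11: φ(11) = 10 and 11/3 = 11/3, so φ(11) > 11/3.
t = 12: φ(12) = 4 and 12/3 = 4, so φ(12) ≤ 12/3.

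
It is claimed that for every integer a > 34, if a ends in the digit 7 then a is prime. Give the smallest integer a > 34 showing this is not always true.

a = 57

a = 37: 37 ends in 7 and is prime.
a = 47: 47 ends in 7 and is prime.
a = 57: 57 ends in 7; 57 = 3 × 19, composite.
Thus a = 57 disproves the claim, and no smaller a works.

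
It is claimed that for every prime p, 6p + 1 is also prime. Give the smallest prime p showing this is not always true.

A counterexample is any prime p such that 6p + 1 is not prime; we check each in order.
The first 7 eligible values, up to p = 17, all satisfy the conclusion.
p = 19: 6p + 1 = 115 = 5 × 23, not prime.
Thus p = 19 disproves the claim, and no smaller p works.

p = 19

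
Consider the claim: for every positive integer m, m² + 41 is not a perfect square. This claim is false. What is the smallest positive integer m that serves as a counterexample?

A counterexample is any positive integer m such that m² + 41 is a perfect square; we check each in order.
The first 19 eligible values, up to m = 19, all satisfy the conclusion.
m = 20: 20² + 41 = 441 = 21², a perfect square.
So m = 20 is the smallest counterexample.

m = 20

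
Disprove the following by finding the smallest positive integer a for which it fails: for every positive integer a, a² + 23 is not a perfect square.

a = 11

Check each positive integer a in order until a² + 23 is a perfect square.
For a = 1, 2, 3, 4, 5, 6, 7, 8, 9, 10 the conclusion holds.
a = 11: 11² + 23 = 144 = 12², a perfect square.
Thus a = 11 disproves the claim, and no smaller a works.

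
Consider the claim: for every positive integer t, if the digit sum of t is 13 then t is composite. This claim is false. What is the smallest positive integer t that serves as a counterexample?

For t = 49, 58 the conclusion holds.
t = 67: digit sum 13; 67 is prime, not composite.

t = 67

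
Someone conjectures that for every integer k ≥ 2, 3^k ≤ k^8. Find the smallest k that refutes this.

k = 23

Check each integer k ≥ 2 in order until 3^k > k^8.
For k = 2, 3, 4, 5, …, 20, 21, 22 the conclusion holds.
k = 23: 3^k = 94143178827 and k^8 = 78310985281, so 94143178827 > 78310985281.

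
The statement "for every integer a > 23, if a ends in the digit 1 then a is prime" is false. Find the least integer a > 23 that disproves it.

For a = 31, 41 the conclusion holds.
a = 51: 51 ends in 1; 51 = 3 × 17, composite.
So a = 51 is the smallest counterexample.

a = 51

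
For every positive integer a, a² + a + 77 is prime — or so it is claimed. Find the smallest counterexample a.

a = 6

For a = 1, 2, 3, 4, 5 the conclusion holds.
a = 6: a² + a + 77 = 119 = 7 × 17, composite.
Thus a = 6 disproves the claim, and no smaller a works.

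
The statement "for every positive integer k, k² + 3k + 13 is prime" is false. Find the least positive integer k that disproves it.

We need the least positive integer k for which k² + 3k + 13 is not prime.
For k = 1, 2, 3, 4, 5, 6, 7, 8 the conclusion holds.
k = 9: k² + 3k + 13 = 121 = 11 × 11, composite.

k = 9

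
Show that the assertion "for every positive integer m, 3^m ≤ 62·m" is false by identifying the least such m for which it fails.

Check each positive integer m in order until 3^m > 62·m.
m = 1: 3^m = 3 and 62·m = 62, so 3 ≤ 62.
m = 2: 3^m = 9 and 62·m = 124, so 9 ≤ 124.
m = 3: 3^m = 27 and 62·m = 186, so 27 ≤ 186.
m = 4: 3^m = 81 and 62·m = 248, so 81 ≤ 248.
m = 5: 3^m = 243 and 62·m = 310, so 243 ≤ 310.
m = 6: 3^m = 729 and 62·m = 372, so 729 > 372.

m = 6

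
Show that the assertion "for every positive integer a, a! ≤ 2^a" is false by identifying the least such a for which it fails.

Check each positive integer a in order until a! > 2^a.
a = 1: a! = 1 and 2^a = 2, so 1 ≤ 2.
a = 2: a! = 2 and 2^a = 4, so 2 ≤ 4.
a = 3: a! = 6 and 2^a = 8, so 6 ≤ 8.
a = 4: a! = 24 and 2^a = 16, so 24 > 16.
Hence a = 4 is a counterexample.

a = 4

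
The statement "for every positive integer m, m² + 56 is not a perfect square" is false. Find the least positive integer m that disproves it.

A counterexample is any positive integer m such that m² + 56 is a perfect square; we check each in order.
For m = 1, 2, 3, 4 the conclusion holds.
m = 5: 5² + 56 = 81 = 9², a perfect square.
Hence m = 5 is a counterexample.

m = 5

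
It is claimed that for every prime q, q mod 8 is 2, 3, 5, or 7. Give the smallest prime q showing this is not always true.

q = 17

We need the least prime q for which the claim fails.
For q = 2, 3, 5, 7, 11, 13 the conclusion holds.
q = 17: 17 mod 8 = 1 — not in {2, 3, 5, 7}.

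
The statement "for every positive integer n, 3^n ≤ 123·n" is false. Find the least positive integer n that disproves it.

The first 6 eligible values, up to n = 6, all satisfy the conclusion.
n = 7: 3^n = 2187 and 123·n = 861, so 2187 > 861.

n = 7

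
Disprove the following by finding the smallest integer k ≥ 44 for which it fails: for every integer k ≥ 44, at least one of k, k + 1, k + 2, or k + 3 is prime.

k = 48

We need the least integer k ≥ 44 for which k, k + 1, k + 2, k + 3 are all composite.
For k = 44, 45, 46, 47 the conclusion holds.
k = 48: 48 = 2 × 24; 49 = 7 × 7; 50 = 2 × 25; 51 = 3 × 17 — all composite.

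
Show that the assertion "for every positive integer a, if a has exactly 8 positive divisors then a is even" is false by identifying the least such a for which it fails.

The first 12 eligible values, up to a = 104, all satisfy the conclusion.
a = 105: divisors of 105: 1, 3, 5, 7, 15, 21, 35, 105; 105 is odd.

a = 105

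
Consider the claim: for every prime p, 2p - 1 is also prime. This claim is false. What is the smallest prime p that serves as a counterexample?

For p = 2, 3 the conclusion holds.
p = 5: 2p - 1 = 9 = 3 × 3, not prime.
Hence p = 5 is a counterexample.

p = 5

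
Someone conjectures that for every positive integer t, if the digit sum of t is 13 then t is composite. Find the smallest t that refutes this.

A counterexample is any positive integer t such that the digit sum of t is 13 but t is prime; we check each in order.
For t = 49, 58 the conclusion holds.
t = 67: digit sum 13; 67 is prime, not composite.
Hence t = 67 is a counterexample.

t = 67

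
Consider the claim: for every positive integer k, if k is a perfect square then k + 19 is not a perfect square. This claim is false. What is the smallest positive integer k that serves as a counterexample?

k = 81

We need the least positive integer k for which k is a perfect square but k + 19 is a perfect square.
For k = 1, 4, 9, 16, 25, 36, 49, 64 the conclusion holds.
k = 81: 81 = 9² and 81 + 19 = 100 = 10².
Hence k = 81 is a counterexample.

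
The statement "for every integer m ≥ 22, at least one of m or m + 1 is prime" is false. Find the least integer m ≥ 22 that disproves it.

m = 22: 23 is prime.
m = 23: 23 is prime.
m = 24: 24 = 2 × 12; 25 = 5 × 5 — both composite.
So m = 24 is the smallest counterexample.

m = 24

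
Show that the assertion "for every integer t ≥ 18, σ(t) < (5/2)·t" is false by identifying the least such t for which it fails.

t = 24

We need the least integer t ≥ 18 for which the claim fails.
t = 18: σ(18) = 39; 39 < 45.
t = 19: σ(19) = 20; 20 < 95/2.
t = 20: σ(20) = 42; 42 < 50.
t = 21: σ(21) = 32; 32 < 105/2.
t = 22: σ(22) = 36; 36 < 55.
t = 23: σ(23) = 24; 24 < 115/2.
t = 24: σ(24) = 60; 60 ≥ 60.
Hence t = 24 is a counterexample.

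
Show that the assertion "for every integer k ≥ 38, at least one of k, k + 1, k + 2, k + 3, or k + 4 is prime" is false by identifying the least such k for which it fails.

k = 48

The first 10 eligible values, up to k = 47, all satisfy the conclusion.
k = 48: 48 = 2 × 24; 49 = 7 × 7; 50 = 2 × 25; 51 = 3 × 17; 52 = 2 × 26 — all composite.
So k = 48 is the smallest counterexample.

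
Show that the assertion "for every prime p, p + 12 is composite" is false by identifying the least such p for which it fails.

Check each prime p in order until p + 12 is prime.
For p = 2, 3 the conclusion holds.
p = 5: p + 12 = 17, prime — not composite.
So p = 5 is the smallest counterexample.

p = 5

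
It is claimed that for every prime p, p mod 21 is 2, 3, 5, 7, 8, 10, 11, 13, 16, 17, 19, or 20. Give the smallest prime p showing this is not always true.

Check each prime p in order until the claim fails.
For p = 2, 3, 5, 7, …, 31, 37, 41 the conclusion holds.
p = 43: 43 mod 21 = 1 — not in {2, 3, 5, 7, 8, 10, 11, 13, 16, 17, 19, 20}.

p = 43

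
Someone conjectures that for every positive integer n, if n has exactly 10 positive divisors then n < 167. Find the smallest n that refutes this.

n = 176

A counterexample is any positive integer n such that n has exactly 10 positive divisors but the claim fails; we check each in order.
The first 4 eligible values, up to n = 162, all satisfy the conclusion.
n = 176: τ(176) = 10; 176 ≥ 167.
So n = 176 is the smallest counterexample.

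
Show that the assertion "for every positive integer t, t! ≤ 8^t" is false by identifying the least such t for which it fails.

t = 20

A counterexample is any positive integer t such that t! > 8^t; we check each in order.
For t = 1, 2, 3, 4, …, 17, 18, 19 the conclusion holds.
t = 20: t! = 2432902008176640000 and 8^t = 1152921504606846976, so 2432902008176640000 > 1152921504606846976.
Thus t = 20 disproves the claim, and no smaller t works.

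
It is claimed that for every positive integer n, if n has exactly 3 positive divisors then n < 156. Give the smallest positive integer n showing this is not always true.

The first 5 eligible values, up to n = 121, all satisfy the conclusion.
n = 169: τ(169) = 3; 169 ≥ 156.

n = 169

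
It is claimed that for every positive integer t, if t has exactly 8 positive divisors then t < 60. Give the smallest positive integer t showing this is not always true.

For t = 24, 30, 40, 42, 54, 56 the conclusion holds.
t = 66: τ(66) = 8; 66 ≥ 60.

t = 66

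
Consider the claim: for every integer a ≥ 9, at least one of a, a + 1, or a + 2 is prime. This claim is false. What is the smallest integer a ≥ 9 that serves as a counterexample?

Check each integer a ≥ 9 in order until a, a + 1, a + 2 are all composite.
For a = 9, 10, 11, 12, 13 the conclusion holds.
a = 14: 14 = 2 × 7; 15 = 3 × 5; 16 = 2 × 8 — all composite.
Hence a = 14 is a counterexample.

a = 14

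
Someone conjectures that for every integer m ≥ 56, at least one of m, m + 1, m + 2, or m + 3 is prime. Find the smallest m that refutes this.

We need the least integer m ≥ 56 for which m, m + 1, m + 2, m + 3 are all composite.
The first 6 eligible values, up to m = 61, all satisfy the conclusion.
m = 62: 62 = 2 × 31; 63 = 3 × 21; 64 = 2 × 32; 65 = 5 × 13 — all composite.

m = 62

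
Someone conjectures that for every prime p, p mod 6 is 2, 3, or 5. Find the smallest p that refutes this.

We need the least prime p for which the claim fails.
For p = 2, 3, 5 the conclusion holds.
p = 7: 7 mod 6 = 1 — not in {2, 3, 5}.
Thus p = 7 disproves the claim, and no smaller p works.

p = 7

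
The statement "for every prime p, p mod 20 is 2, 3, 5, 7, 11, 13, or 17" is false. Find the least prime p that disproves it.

A counterexample is any prime p such that the claim fails; we check each in order.
The first 7 eligible values, up to p = 17, all satisfy the conclusion.
p = 19: 19 mod 20 = 19 — not in {2, 3, 5, 7, 11, 13, 17}.

p = 19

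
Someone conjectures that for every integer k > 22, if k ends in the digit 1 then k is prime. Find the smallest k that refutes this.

Check each integer k > 22 in order until k ends in the digit 1 but k is not prime.
For k = 31, 41 the conclusion holds.
k = 51: 51 ends in 1; 51 = 3 × 17, composite.

k = 51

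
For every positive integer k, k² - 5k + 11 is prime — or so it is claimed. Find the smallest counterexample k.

k = 7

Check each positive integer k in order until k² - 5k + 11 is not prime.
k = 1: k² - 5k + 11 = 7, prime.
k = 2: k² - 5k + 11 = 5, prime.
k = 3: k² - 5k + 11 = 5, prime.
k = 4: k² - 5k + 11 = 7, prime.
k = 5: k² - 5k + 11 = 11, prime.
k = 6: k² - 5k + 11 = 17, prime.
k = 7: k² - 5k + 11 = 25 = 5 × 5, composite.
So k = 7 is the smallest counterexample.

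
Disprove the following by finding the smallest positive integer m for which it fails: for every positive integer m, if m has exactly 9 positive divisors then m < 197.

m = 225

A counterexample is any positive integer m such that m has exactly 9 positive divisors but the claim fails; we check each in order.
m = 36: τ(36) = 9; 36 < 197.
m = 100: τ(100) = 9; 100 < 197.
m = 196: τ(196) = 9; 196 < 197.
m = 225: τ(225) = 9; 225 ≥ 197.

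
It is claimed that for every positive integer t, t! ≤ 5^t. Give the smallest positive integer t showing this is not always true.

Check each positive integer t in order until t! > 5^t.
For t = 1, 2, 3, 4, …, 9, 10, 11 the conclusion holds.
t = 12: t! = 479001600 and 5^t = 244140625, so 479001600 > 244140625.

t = 12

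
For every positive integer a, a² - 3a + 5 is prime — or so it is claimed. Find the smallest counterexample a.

a = 4

Check each positive integer a in order until a² - 3a + 5 is not prime.
a = 1: a² - 3a + 5 = 3, prime.
a = 2: a² - 3a + 5 = 3, prime.
a = 3: a² - 3a + 5 = 5, prime.
a = 4: a² - 3a + 5 = 9 = 3 × 3, composite.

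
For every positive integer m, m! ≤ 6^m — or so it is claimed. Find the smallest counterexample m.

m = 14

The first 13 eligible values, up to m = 13, all satisfy the conclusion.
m = 14: m! = 87178291200 and 6^m = 78364164096, so 87178291200 > 78364164096.
So m = 14 is the smallest counterexample.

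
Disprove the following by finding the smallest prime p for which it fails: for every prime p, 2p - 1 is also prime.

p = 5

Check each prime p in order until 2p - 1 is not prime.
p = 2: 2p - 1 = 3, prime.
p = 3: 2p - 1 = 5, prime.
p = 5: 2p - 1 = 9 = 3 × 3, not prime.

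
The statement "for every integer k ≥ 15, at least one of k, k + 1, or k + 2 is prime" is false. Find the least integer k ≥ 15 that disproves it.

k = 20

A counterexample is any integer k ≥ 15 such that k, k + 1, k + 2 are all composite; we check each in order.
k = 15: 17 is prime.
k = 16: 17 is prime.
k = 17: 17 is prime.
k = 18: 19 is prime.
k = 19: 19 is prime.
k = 20: 20 = 2 × 10; 21 = 3 × 7; 22 = 2 × 11 — all composite.
Thus k = 20 disproves the claim, and no smaller k works.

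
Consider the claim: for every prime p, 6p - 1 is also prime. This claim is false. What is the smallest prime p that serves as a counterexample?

p = 11

Check each prime p in order until 6p - 1 is not prime.
For p = 2, 3, 5, 7 the conclusion holds.
p = 11: 6p - 1 = 65 = 5 × 13, not prime.
Hence p = 11 is a counterexample.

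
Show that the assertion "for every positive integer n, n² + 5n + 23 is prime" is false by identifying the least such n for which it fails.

Check each positive integer n in order until n² + 5n + 23 is not prime.
For n = 1, 2, 3, 4, …, 11, 12, 13 the conclusion holds.
n = 14: n² + 5n + 23 = 289 = 17 × 17, composite.
So n = 14 is the smallest counterexample.

n = 14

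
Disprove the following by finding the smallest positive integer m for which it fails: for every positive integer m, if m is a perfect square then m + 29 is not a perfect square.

For m = 1, 4, 9, 16, …, 121, 144, 169 the conclusion holds.
m = 196: 196 = 14² and 196 + 29 = 225 = 15².
Thus m = 196 disproves the claim, and no smaller m works.

m = 196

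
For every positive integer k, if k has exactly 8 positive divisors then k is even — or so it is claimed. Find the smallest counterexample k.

For k = 24, 30, 40, 42, …, 88, 102, 104 the conclusion holds.
k = 105: divisors of 105: 1, 3, 5, 7, 15, 21, 35, 105; 105 is odd.

k = 105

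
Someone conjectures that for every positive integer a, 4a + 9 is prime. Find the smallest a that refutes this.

a = 3

For a = 1, 2 the conclusion holds.
a = 3: 4a + 9 = 21 = 3 × 7, composite.
Hence a = 3 is a counterexample.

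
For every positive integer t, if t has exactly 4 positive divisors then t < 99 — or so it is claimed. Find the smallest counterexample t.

t = 106

We need the least positive integer t for which t has exactly 4 positive divisors but the claim fails.
For t = 6, 8, 10, 14, …, 93, 94, 95 the conclusion holds.
t = 106: τ(106) = 4; 106 ≥ 99.
Hence t = 106 is a counterexample.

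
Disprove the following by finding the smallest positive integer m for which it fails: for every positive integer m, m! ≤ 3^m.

The first 6 eligible values, up to m = 6, all satisfy the conclusion.
m = 7: m! = 5040 and 3^m = 2187, so 5040 > 2187.

m = 7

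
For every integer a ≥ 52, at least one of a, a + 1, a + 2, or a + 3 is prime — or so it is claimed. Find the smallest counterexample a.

A counterexample is any integer a ≥ 52 such that a, a + 1, a + 2, a + 3 are all composite; we check each in order.
For a = 52, 53 the conclusion holds.
a = 54: 54 = 2 × 27; 55 = 5 × 11; 56 = 2 × 28; 57 = 3 × 19 — all composite.
So a = 54 is the smallest counterexample.

a = 54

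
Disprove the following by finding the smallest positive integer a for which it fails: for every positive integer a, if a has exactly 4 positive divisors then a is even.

a = 15

A counterexample is any positive integer a such that a has exactly 4 positive divisors but a is odd; we check each in order.
a = 6: divisors of 6: 1, 2, 3, 6; 6 is even.
a = 8: divisors of 8: 1, 2, 4, 8; 8 is even.
a = 10: divisors of 10: 1, 2, 5, 10; 10 is even.
a = 14: divisors of 14: 1, 2, 7, 14; 14 is even.
a = 15: divisors of 15: 1, 3, 5, 15; 15 is odd.
Thus a = 15 disproves the claim, and no smaller a works.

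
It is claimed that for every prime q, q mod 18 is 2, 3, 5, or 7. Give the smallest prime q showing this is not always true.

Check each prime q in order until the claim fails.
The first 4 eligible values, up to q = 7, all satisfy the conclusion.
q = 11: 11 mod 18 = 11 — not in {2, 3, 5, 7}.

q = 11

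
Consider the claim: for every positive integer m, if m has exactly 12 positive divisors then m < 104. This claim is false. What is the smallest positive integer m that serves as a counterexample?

m = 108

m = 60: τ(60) = 12; 60 < 104.
m = 72: τ(72) = 12; 72 < 104.
m = 84: τ(84) = 12; 84 < 104.
m = 90: τ(90) = 12; 90 < 104.
m = 96: τ(96) = 12; 96 < 104.
m = 108: τ(108) = 12; 108 ≥ 104.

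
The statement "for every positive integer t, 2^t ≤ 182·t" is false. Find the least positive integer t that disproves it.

For t = 1, 2, 3, 4, 5, 6, 7, 8, 9, 10 the conclusion holds.
t = 11: 2^t = 2048 and 182·t = 2002, so 2048 > 2002.
So t = 11 is the smallest counterexample.

t = 11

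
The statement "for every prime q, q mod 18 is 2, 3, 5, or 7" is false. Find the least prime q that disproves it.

q = 11

The first 4 eligible values, up to q = 7, all satisfy the conclusion.
q = 11: 11 mod 18 = 11 — not in {2, 3, 5, 7}.
So q = 11 is the smallest counterexample.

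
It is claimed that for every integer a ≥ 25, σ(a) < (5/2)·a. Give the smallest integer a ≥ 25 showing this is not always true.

For a = 25, 26, 27, 28, …, 33, 34, 35 the conclusion holds.
a = 36: σ(36) = 91; 91 ≥ 90.

a = 36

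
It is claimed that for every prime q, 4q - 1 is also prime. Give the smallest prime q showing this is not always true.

q = 7

A counterexample is any prime q such that 4q - 1 is not prime; we check each in order.
q = 2: 4q - 1 = 7, prime.
q = 3: 4q - 1 = 11, prime.
q = 5: 4q - 1 = 19, prime.
q = 7: 4q - 1 = 27 = 3 × 9, not prime.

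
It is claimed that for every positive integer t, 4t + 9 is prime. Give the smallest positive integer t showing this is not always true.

We need the least positive integer t for which 4t + 9 is not prime.
t = 1: 4t + 9 = 13, prime.
t = 2: 4t + 9 = 17, prime.
t = 3: 4t + 9 = 21 = 3 × 7, composite.

t = 3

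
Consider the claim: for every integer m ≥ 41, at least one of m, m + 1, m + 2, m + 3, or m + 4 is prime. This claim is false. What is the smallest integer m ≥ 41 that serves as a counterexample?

m = 48

For m = 41, 42, 43, 44, 45, 46, 47 the conclusion holds.
m = 48: 48 = 2 × 24; 49 = 7 × 7; 50 = 2 × 25; 51 = 3 × 17; 52 = 2 × 26 — all composite.
Thus m = 48 disproves the claim, and no smaller m works.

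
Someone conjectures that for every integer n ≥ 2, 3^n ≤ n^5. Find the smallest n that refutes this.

n = 11

The first 9 eligible values, up to n = 10, all satisfy the conclusion.
n = 11: 3^n = 177147 and n^5 = 161051, so 177147 > 161051.
So n = 11 is the smallest counterexample.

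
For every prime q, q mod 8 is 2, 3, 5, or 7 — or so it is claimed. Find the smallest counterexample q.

q = 17

The first 6 eligible values, up to q = 13, all satisfy the conclusion.
q = 17: 17 mod 8 = 1 — not in {2, 3, 5, 7}.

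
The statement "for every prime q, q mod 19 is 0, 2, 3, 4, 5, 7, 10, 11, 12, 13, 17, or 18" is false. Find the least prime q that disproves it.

We need the least prime q for which the claim fails.
The first 14 eligible values, up to q = 43, all satisfy the conclusion.
q = 47: 47 mod 19 = 9 — not in {0, 2, 3, 4, 5, 7, 10, 11, 12, 13, 17, 18}.
Hence q = 47 is a counterexample.

q = 47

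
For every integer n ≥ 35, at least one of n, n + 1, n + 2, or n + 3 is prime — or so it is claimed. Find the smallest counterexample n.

n = 48

For n = 35, 36, 37, 38, …, 45, 46, 47 the conclusion holds.
n = 48: 48 = 2 × 24; 49 = 7 × 7; 50 = 2 × 25; 51 = 3 × 17 — all composite.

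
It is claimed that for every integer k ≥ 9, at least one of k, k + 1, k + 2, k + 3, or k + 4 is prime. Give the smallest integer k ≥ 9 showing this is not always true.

k = 24

A counterexample is any integer k ≥ 9 such that k, k + 1, k + 2, k + 3, k + 4 are all composite; we check each in order.
For k = 9, 10, 11, 12, …, 21, 22, 23 the conclusion holds.
k = 24: 24 = 2 × 12; 25 = 5 × 5; 26 = 2 × 13; 27 = 3 × 9; 28 = 2 × 14 — all composite.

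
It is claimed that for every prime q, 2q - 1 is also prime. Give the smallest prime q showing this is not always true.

q = 5

q = 2: 2q - 1 = 3, prime.
q = 3: 2q - 1 = 5, prime.
q = 5: 2q - 1 = 9 = 3 × 3, not prime.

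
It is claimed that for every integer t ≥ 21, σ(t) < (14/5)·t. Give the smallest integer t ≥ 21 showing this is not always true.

t = 60

Check each integer t ≥ 21 in order until the claim fails.
For t = 21, 22, 23, 24, …, 57, 58, 59 the conclusion holds.
t = 60: σ(60) = 168; 168 ≥ 168.
Thus t = 60 disproves the claim, and no smaller t works.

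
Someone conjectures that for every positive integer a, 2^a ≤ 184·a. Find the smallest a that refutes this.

a = 11

Check each positive integer a in order until 2^a > 184·a.
For a = 1, 2, 3, 4, 5, 6, 7, 8, 9, 10 the conclusion holds.
a = 11: 2^a = 2048 and 184·a = 2024, so 2048 > 2024.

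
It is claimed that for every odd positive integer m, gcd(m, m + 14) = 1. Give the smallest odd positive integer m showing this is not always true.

We need the least odd positive integer m for which gcd(m, m + 14) > 1.
For m = 1, 3, 5 the conclusion holds.
m = 7: gcd(7, 21) = 7.
So m = 7 is the smallest counterexample.

m = 7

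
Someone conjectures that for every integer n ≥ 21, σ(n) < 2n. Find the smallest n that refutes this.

Check each integer n ≥ 21 in order until the claim fails.
For n = 21, 22, 23 the conclusion holds.
n = 24: σ(24) = 60; 60 ≥ 48.
So n = 24 is the smallest counterexample.

n = 24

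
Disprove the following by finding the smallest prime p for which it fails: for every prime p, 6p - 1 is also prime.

A counterexample is any prime p such that 6p - 1 is not prime; we check each in order.
The first 4 eligible values, up to p = 7, all satisfy the conclusion.
p = 11: 6p - 1 = 65 = 5 × 13, not prime.

p = 11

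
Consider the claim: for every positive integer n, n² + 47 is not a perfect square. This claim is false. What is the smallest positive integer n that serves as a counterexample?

n = 23

The first 22 eligible values, up to n = 22, all satisfy the conclusion.
n = 23: 23² + 47 = 576 = 24², a perfect square.
Thus n = 23 disproves the claim, and no smaller n works.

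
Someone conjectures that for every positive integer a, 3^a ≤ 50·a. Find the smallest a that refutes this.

Check each positive integer a in order until 3^a > 50·a.
a = 1: 3^a = 3 and 50·a = 50, so 3 ≤ 50.
a = 2: 3^a = 9 and 50·a = 100, so 9 ≤ 100.
a = 3: 3^a = 27 and 50·a = 150, so 27 ≤ 150.
a = 4: 3^a = 81 and 50·a = 200, so 81 ≤ 200.
a = 5: 3^a = 243 and 50·a = 250, so 243 ≤ 250.
a = 6: 3^a = 729 and 50·a = 300, so 729 > 300.
Thus a = 6 disproves the claim, and no smaller a works.

a = 6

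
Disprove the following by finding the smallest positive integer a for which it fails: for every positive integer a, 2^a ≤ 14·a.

a = 7

The first 6 eligible values, up to a = 6, all satisfy the conclusion.
a = 7: 2^a = 128 and 14·a = 98, so 128 > 98.
Hence a = 7 is a counterexample.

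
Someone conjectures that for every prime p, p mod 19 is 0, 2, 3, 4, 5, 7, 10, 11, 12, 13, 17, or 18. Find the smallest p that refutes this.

p = 47

Check each prime p in order until the claim fails.
For p = 2, 3, 5, 7, …, 37, 41, 43 the conclusion holds.
p = 47: 47 mod 19 = 9 — not in {0, 2, 3, 4, 5, 7, 10, 11, 12, 13, 17, 18}.
Thus p = 47 disproves the claim, and no smaller p works.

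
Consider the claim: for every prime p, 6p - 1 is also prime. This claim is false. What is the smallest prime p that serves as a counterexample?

p = 11

We need the least prime p for which 6p - 1 is not prime.
For p = 2, 3, 5, 7 the conclusion holds.
p = 11: 6p - 1 = 65 = 5 × 13, not prime.
Thus p = 11 disproves the claim, and no smaller p works.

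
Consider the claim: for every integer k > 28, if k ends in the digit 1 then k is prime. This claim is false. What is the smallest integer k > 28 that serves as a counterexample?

A counterexample is any integer k > 28 such that k ends in the digit 1 but k is not prime; we check each in order.
For k = 31, 41 the conclusion holds.
k = 51: 51 ends in 1; 51 = 3 × 17, composite.

k = 51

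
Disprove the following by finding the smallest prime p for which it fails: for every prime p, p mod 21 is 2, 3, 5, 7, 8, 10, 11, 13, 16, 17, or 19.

p = 41

Check each prime p in order until the claim fails.
For p = 2, 3, 5, 7, …, 29, 31, 37 the conclusion holds.
p = 41: 41 mod 21 = 20 — not in {2, 3, 5, 7, 8, 10, 11, 13, 16, 17, 19}.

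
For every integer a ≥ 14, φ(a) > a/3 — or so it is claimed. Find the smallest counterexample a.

a = 18

Check each integer a ≥ 14 in order until the claim fails.
a = 14: φ(14) = 6 and 14/3 = 14/3, so φ(14) > 14/3.
a = 15: φ(15) = 8 and 15/3 = 5, so φ(15) > 15/3.
a = 16: φ(16) = 8 and 16/3 = 16/3, so φ(16) > 16/3.
a = 17: φ(17) = 16 and 17/3 = 17/3, so φ(17) > 17/3.
a = 18: φ(18) = 6 and 18/3 = 6, so φ(18) ≤ 18/3.
Hence a = 18 is a counterexample.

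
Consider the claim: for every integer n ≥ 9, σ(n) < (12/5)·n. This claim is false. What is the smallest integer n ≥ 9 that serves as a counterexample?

Check each integer n ≥ 9 in order until the claim fails.
For n = 9, 10, 11, 12, …, 21, 22, 23 the conclusion holds.
n = 24: σ(24) = 60; 60 ≥ 288/5.

n = 24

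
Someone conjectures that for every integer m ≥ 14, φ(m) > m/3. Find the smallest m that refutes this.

We need the least integer m ≥ 14 for which the claim fails.
The first 4 eligible values, up to m = 17, all satisfy the conclusion.
m = 18: φ(18) = 6 and 18/3 = 6, so φ(18) ≤ 18/3.

m = 18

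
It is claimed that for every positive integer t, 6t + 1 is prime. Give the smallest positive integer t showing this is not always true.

t = 4

We need the least positive integer t for which 6t + 1 is not prime.
For t = 1, 2, 3 the conclusion holds.
t = 4: 6t + 1 = 25 = 5 × 5, composite.
Thus t = 4 disproves the claim, and no smaller t works.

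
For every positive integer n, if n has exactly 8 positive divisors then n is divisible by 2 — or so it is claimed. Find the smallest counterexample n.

We need the least positive integer n for which n has exactly 8 positive divisors but n is not divisible by 2.
For n = 24, 30, 40, 42, …, 88, 102, 104 the conclusion holds.
n = 105: τ(105) = 8; 105 mod 2 = 1.
So n = 105 is the smallest counterexample.

n = 105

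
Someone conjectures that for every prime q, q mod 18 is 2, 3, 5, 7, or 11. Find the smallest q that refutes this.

Check each prime q in order until the claim fails.
q = 2: 2 mod 18 = 2.
q = 3: 3 mod 18 = 3.
q = 5: 5 mod 18 = 5.
q = 7: 7 mod 18 = 7.
q = 11: 11 mod 18 = 11.
q = 13: 13 mod 18 = 13 — not in {2, 3, 5, 7, 11}.
Hence q = 13 is a counterexample.

q = 13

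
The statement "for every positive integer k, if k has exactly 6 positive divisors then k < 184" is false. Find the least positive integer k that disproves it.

Check each positive integer k in order until k has exactly 6 positive divisors but the claim fails.
For k = 12, 18, 20, 28, …, 171, 172, 175 the conclusion holds.
k = 188: τ(188) = 6; 188 ≥ 184.
So k = 188 is the smallest counterexample.

k = 188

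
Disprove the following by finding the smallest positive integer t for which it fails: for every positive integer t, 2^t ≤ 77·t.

t = 10

For t = 1, 2, 3, 4, 5, 6, 7, 8, 9 the conclusion holds.
t = 10: 2^t = 1024 and 77·t = 770, so 1024 > 770.
So t = 10 is the smallest counterexample.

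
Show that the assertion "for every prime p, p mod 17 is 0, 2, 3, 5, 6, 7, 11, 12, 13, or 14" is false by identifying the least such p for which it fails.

p = 43

For p = 2, 3, 5, 7, …, 31, 37, 41 the conclusion holds.
p = 43: 43 mod 17 = 9 — not in {0, 2, 3, 5, 6, 7, 11, 12, 13, 14}.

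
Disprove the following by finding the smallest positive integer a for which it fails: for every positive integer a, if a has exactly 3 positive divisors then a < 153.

We need the least positive integer a for which a has exactly 3 positive divisors but the claim fails.
a = 4: τ(4) = 3; 4 < 153.
a = 9: τ(9) = 3; 9 < 153.
a = 25: τ(25) = 3; 25 < 153.
a = 49: τ(49) = 3; 49 < 153.
a = 121: τ(121) = 3; 121 < 153.
a = 169: τ(169) = 3; 169 ≥ 153.

a = 169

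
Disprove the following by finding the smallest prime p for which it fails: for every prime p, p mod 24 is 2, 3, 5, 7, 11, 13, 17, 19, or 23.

p = 73

The first 20 eligible values, up to p = 71, all satisfy the conclusion.
p = 73: 73 mod 24 = 1 — not in {2, 3, 5, 7, 11, 13, 17, 19, 23}.
Hence p = 73 is a counterexample.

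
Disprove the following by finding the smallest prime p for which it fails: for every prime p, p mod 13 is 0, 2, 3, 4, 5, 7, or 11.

The first 7 eligible values, up to p = 17, all satisfy the conclusion.
p = 19: 19 mod 13 = 6 — not in {0, 2, 3, 4, 5, 7, 11}.
Thus p = 19 disproves the claim, and no smaller p works.

p = 19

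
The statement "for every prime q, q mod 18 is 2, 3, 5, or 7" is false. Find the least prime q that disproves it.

q = 11

We need the least prime q for which the claim fails.
For q = 2, 3, 5, 7 the conclusion holds.
q = 11: 11 mod 18 = 11 — not in {2, 3, 5, 7}.
Hence q = 11 is a counterexample.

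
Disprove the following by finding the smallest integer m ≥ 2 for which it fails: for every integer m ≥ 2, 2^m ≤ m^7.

Check each integer m ≥ 2 in order until 2^m > m^7.
For m = 2, 3, 4, 5, …, 34, 35, 36 the conclusion holds.
m = 37: 2^m = 137438953472 and m^7 = 94931877133, so 137438953472 > 94931877133.
Hence m = 37 is a counterexample.

m = 37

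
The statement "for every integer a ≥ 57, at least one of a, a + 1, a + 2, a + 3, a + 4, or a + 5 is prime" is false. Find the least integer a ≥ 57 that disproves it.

The first 33 eligible values, up to a = 89, all satisfy the conclusion.
a = 90: 90 = 2 × 45; 91 = 7 × 13; 92 = 2 × 46; 93 = 3 × 31; 94 = 2 × 47; 95 = 5 × 19 — all composite.

a = 90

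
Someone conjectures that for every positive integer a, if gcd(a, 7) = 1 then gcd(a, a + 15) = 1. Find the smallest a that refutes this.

Check each positive integer a in order until gcd(a, 7) = 1 but gcd(a, a + 15) > 1.
a = 1: gcd(1, 16) = 1.
a = 2: gcd(2, 17) = 1.
a = 3: gcd(3, 18) = 3.
Hence a = 3 is a counterexample.

a = 3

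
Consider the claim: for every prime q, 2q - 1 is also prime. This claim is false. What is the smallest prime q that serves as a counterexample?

q = 5

Check each prime q in order until 2q - 1 is not prime.
q = 2: 2q - 1 = 3, prime.
q = 3: 2q - 1 = 5, prime.
q = 5: 2q - 1 = 9 = 3 × 3, not prime.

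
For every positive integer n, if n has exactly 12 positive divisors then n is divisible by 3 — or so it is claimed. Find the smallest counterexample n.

Check each positive integer n in order until n has exactly 12 positive divisors but n is not divisible by 3.
The first 8 eligible values, up to n = 132, all satisfy the conclusion.
n = 140: τ(140) = 12; 140 mod 3 = 2.

n = 140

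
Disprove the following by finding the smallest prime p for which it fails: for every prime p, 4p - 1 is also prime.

A counterexample is any prime p such that 4p - 1 is not prime; we check each in order.
For p = 2, 3, 5 the conclusion holds.
p = 7: 4p - 1 = 27 = 3 × 9, not prime.
So p = 7 is the smallest counterexample.

p = 7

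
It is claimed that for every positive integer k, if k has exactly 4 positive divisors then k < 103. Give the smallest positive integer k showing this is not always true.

k = 106

For k = 6, 8, 10, 14, …, 93, 94, 95 the conclusion holds.
k = 106: τ(106) = 4; 106 ≥ 103.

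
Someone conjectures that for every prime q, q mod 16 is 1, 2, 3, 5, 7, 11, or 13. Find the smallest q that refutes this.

q = 31

Check each prime q in order until the claim fails.
For q = 2, 3, 5, 7, 11, 13, 17, 19, 23, 29 the conclusion holds.
q = 31: 31 mod 16 = 15 — not in {1, 2, 3, 5, 7, 11, 13}.
Thus q = 31 disproves the claim, and no smaller q works.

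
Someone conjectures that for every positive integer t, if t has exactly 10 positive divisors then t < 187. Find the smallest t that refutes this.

t = 208

A counterexample is any positive integer t such that t has exactly 10 positive divisors but the claim fails; we check each in order.
The first 5 eligible values, up to t = 176, all satisfy the conclusion.
t = 208: τ(208) = 10; 208 ≥ 187.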